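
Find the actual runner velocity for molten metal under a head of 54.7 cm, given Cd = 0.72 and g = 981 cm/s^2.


Formula: v = Cd * sqrt(2 * g * h)  (Torricelli with discharge coefficient)
2*g*h = 2 * 981 * 54.7 = 107321.4 cm^2/s^2
sqrt(107321.4) = 327.59945 cm/s
v = 0.72 * 327.59945 = 235.8716 cm/s

235.8716 cm/s


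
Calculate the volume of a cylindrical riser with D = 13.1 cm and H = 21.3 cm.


Formula: V = pi * (D/2)^2 * H  (cylinder volume)
Radius = D/2 = 13.1/2 = 6.55 cm
V = pi * 6.55^2 * 21.3 = 2870.8604 cm^3

2870.8604 cm^3


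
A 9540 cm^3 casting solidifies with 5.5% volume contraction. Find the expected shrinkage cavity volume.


Formula: V_shrink = V_casting * shrinkage_pct / 100
V_shrink = 9540 cm^3 * 5.5 / 100 = 524.7000 cm^3

Answer: 524.7000 cm^3


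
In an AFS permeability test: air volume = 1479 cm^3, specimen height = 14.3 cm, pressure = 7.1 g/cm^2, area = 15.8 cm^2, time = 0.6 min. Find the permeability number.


Formula: Permeability Number P = (V * H) / (p * A * t)
Numerator: V * H = 1479 * 14.3 = 21149.7
Denominator: p * A * t = 7.1 * 15.8 * 0.6 = 67.308
P = 21149.7 / 67.308 = 314.2227

Answer: 314.2227


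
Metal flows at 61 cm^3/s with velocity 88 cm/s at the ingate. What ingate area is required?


Formula: A_ingate = Q / v  (continuity equation)
A = 61 cm^3/s / 88 cm/s = 0.6932 cm^2

Answer: 0.6932 cm^2


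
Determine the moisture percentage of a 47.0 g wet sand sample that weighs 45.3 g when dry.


Formula: MC = (W_wet - W_dry) / W_wet * 100
Water mass = 47.0 - 45.3 = 1.7 g
MC = 1.7 / 47.0 * 100 = 3.6170%


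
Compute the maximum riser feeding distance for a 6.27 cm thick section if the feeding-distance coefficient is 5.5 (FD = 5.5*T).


Formula: FD = 5.5 * T  (riser feeding-distance rule)
FD = 5.5 * 6.27 cm = 34.4850 cm

Final answer: 34.4850 cm


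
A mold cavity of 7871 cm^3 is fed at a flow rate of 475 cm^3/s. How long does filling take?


Formula: t_fill = V_mold / Q_flow
t = 7871 cm^3 / 475 cm^3/s = 16.5705 s


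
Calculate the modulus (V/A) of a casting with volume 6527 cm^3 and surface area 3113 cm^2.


Formula: Casting Modulus M = V / A
M = 6527 cm^3 / 3113 cm^2 = 2.0967 cm

2.0967 cm


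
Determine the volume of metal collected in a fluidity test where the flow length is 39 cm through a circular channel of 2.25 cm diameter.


Formula: V = pi * (d/2)^2 * L  (cylinder volume)
Radius = 2.25/2 = 1.125 cm
V = pi * 1.125^2 * 39 = 155.0670 cm^3

Final answer: 155.0670 cm^3


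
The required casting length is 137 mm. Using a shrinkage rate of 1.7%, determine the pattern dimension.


Formula: L_pattern = L_casting * (1 + shrinkage_rate/100)
Shrinkage factor = 1 + 1.7/100 = 1.017
L_pattern = 137 mm * 1.017 = 139.3290 mm

Final answer: 139.3290 mm


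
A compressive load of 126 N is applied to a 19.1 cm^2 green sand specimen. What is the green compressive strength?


Formula: Compressive Strength = Force / Area
Strength = 126 N / 19.1 cm^2 = 6.5969 N/cm^2

Answer: 6.5969 N/cm^2


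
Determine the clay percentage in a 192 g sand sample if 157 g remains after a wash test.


Formula: Clay% = (W_total - W_washed) / W_total * 100
Clay mass = 192 - 157 = 35 g
Clay% = 35 / 192 * 100 = 18.2292%

18.2292%


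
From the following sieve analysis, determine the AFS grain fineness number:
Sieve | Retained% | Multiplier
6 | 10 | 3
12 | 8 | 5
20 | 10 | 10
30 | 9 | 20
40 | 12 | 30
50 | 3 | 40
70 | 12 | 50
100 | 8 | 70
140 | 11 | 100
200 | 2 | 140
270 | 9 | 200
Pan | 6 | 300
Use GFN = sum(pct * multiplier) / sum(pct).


Formula: GFN = sum(pct * multiplier) / sum(pct)
sum(pct * multiplier) = 6970
sum(pct) = 100
GFN = 6970 / 100 = 69.70

Answer: 69.70


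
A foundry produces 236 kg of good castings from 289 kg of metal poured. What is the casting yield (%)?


Formula: Casting Yield = (W_good / W_total) * 100
Yield = (236 kg / 289 kg) * 100 = 81.6609%

Answer: 81.6609%


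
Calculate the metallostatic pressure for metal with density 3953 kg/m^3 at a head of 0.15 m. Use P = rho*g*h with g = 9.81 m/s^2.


Formula: P = rho * g * h
rho * g = 3953 * 9.81 = 38778.93 N/m^3
P = 38778.93 * 0.15 = 5816.8395 Pa

Final answer: 5816.8395 Pa


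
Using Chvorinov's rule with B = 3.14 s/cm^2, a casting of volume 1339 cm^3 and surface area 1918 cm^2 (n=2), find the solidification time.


Formula: t_s = B * (V/A)^n  (Chvorinov's rule, n=2)
Modulus M = V/A = 1339/1918 = 0.698123 cm
M^2 = 0.698123^2 = 0.487376 cm^2
t_s = 3.14 * 0.487376 = 1.5304 s


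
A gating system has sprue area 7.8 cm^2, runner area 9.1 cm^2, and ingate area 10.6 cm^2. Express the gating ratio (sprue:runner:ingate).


Sprue:Runner:Ingate = 1 : 9.1/7.8 : 10.6/7.8 = 1:1.17:1.36

1:1.17:1.36


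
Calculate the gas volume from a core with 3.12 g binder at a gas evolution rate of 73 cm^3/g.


Formula: V_gas = W_binder * gas_evolution_rate
V = 3.12 g * 73 cm^3/g = 227.7600 cm^3


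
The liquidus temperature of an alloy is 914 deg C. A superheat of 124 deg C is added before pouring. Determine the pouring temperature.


Formula: T_pour = T_melt + Superheat
T_pour = 914 + 124 = 1038 deg C

Final answer: 1038 deg C


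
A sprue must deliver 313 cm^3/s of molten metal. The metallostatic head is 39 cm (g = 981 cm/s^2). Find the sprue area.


Formula: v = sqrt(2*g*h), A = Q/v
Velocity: v = sqrt(2 * 981 * 39) = sqrt(76518) = 276.6189 cm/s
Sprue area: A = Q / v = 313 / 276.6189 = 1.1315 cm^2

Answer: 1.1315 cm^2


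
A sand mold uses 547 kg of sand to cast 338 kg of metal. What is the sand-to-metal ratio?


Formula: Sand-to-Metal Ratio = W_sand / W_metal
Ratio = 547 kg / 338 kg = 1.6183

Answer: 1.6183


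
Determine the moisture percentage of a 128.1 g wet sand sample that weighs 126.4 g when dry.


Formula: MC = (W_wet - W_dry) / W_wet * 100
Water mass = 128.1 - 126.4 = 1.7 g
MC = 1.7 / 128.1 * 100 = 1.3271%

1.3271%


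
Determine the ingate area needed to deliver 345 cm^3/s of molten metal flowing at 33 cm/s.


Formula: A_ingate = Q / v  (continuity equation)
A = 345 cm^3/s / 33 cm/s = 10.4545 cm^2

Answer: 10.4545 cm^2


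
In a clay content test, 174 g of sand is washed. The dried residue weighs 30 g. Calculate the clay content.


Formula: Clay% = (W_total - W_washed) / W_total * 100
Clay mass = 174 - 30 = 144 g
Clay% = 144 / 174 * 100 = 82.7586%

82.7586%


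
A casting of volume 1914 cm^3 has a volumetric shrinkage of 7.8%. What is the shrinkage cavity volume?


Formula: V_shrink = V_casting * shrinkage_pct / 100
V_shrink = 1914 cm^3 * 7.8 / 100 = 149.2920 cm^3

Answer: 149.2920 cm^3


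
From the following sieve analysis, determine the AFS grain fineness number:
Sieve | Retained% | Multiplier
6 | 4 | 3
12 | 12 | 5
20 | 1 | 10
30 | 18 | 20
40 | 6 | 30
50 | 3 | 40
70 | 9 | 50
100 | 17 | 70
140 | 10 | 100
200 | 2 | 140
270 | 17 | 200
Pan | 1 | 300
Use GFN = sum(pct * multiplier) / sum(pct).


Formula: GFN = sum(pct * multiplier) / sum(pct)
sum(pct * multiplier) = 7362
sum(pct) = 100
GFN = 7362 / 100 = 73.62

73.62


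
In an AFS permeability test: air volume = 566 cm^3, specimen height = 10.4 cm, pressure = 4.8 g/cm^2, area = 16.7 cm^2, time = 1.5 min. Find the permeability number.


Formula: Permeability Number P = (V * H) / (p * A * t)
Numerator: V * H = 566 * 10.4 = 5886.4
Denominator: p * A * t = 4.8 * 16.7 * 1.5 = 120.24
P = 5886.4 / 120.24 = 48.9554

Answer: 48.9554


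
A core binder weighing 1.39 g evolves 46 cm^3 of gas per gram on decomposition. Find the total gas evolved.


Formula: V_gas = W_binder * gas_evolution_rate
V = 1.39 g * 46 cm^3/g = 63.9400 cm^3

Final answer: 63.9400 cm^3


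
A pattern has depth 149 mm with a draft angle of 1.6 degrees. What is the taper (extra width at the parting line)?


Formula: taper = depth * tan(draft_angle)
tan(1.6 deg) = 0.0279325
taper = 149 mm * 0.0279325 = 4.1619 mm

Final answer: 4.1619 mm


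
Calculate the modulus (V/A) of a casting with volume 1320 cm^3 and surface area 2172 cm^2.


Formula: Casting Modulus M = V / A
M = 1320 cm^3 / 2172 cm^2 = 0.6077 cm

Final answer: 0.6077 cm


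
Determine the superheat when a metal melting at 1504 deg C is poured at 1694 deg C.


Formula: Superheat = T_pour - T_melt
Superheat = 1694 - 1504 = 190 deg C

Final answer: 190 deg C


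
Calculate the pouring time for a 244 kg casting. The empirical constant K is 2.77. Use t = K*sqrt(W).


Formula: t = K * sqrt(W)
sqrt(W) = sqrt(244) = 15.62050
t = 2.77 * 15.62050 = 43.2688 s


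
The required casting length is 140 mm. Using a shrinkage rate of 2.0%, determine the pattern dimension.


Formula: L_pattern = L_casting * (1 + shrinkage_rate/100)
Shrinkage factor = 1 + 2.0/100 = 1.02
L_pattern = 140 mm * 1.02 = 142.8000 mm

Final answer: 142.8000 mm


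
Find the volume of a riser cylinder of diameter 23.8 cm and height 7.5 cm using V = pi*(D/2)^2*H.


Formula: V = pi * (D/2)^2 * H  (cylinder volume)
Radius = D/2 = 23.8/2 = 11.9 cm
V = pi * 11.9^2 * 7.5 = 3336.6070 cm^3

Final answer: 3336.6070 cm^3


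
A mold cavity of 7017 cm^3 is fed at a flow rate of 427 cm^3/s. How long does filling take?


Formula: t_fill = V_mold / Q_flow
t = 7017 cm^3 / 427 cm^3/s = 16.4333 s

Answer: 16.4333 s


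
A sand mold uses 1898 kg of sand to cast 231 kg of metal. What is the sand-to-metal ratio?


Formula: Sand-to-Metal Ratio = W_sand / W_metal
Ratio = 1898 kg / 231 kg = 8.2165

8.2165


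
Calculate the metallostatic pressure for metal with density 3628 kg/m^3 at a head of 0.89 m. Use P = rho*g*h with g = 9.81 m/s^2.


Formula: P = rho * g * h
rho * g = 3628 * 9.81 = 35590.68 N/m^3
P = 35590.68 * 0.89 = 31675.7052 Pa

Final answer: 31675.7052 Pa


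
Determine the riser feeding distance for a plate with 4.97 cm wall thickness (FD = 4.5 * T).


Formula: FD = 4.5 * T  (riser feeding-distance rule)
FD = 4.5 * 4.97 cm = 22.3650 cm

22.3650 cm


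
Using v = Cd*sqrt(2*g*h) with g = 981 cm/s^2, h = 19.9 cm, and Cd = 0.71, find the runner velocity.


Formula: v = Cd * sqrt(2 * g * h)  (Torricelli with discharge coefficient)
2*g*h = 2 * 981 * 19.9 = 39043.8 cm^2/s^2
sqrt(39043.8) = 197.59504 cm/s
v = 0.71 * 197.59504 = 140.2925 cm/s

Answer: 140.2925 cm/s


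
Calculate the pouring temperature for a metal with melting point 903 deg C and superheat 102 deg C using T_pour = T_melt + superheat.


Formula: T_pour = T_melt + Superheat
T_pour = 903 + 102 = 1005 deg C


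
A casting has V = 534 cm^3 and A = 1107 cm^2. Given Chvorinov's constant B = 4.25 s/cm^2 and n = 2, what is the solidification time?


Formula: t_s = B * (V/A)^n  (Chvorinov's rule, n=2)
Modulus M = V/A = 534/1107 = 0.482385 cm
M^2 = 0.482385^2 = 0.232695 cm^2
t_s = 4.25 * 0.232695 = 0.9890 s

Final answer: 0.9890 s


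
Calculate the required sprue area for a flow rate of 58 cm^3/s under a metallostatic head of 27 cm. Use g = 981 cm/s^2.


Formula: v = sqrt(2*g*h), A = Q/v
Velocity: v = sqrt(2 * 981 * 27) = sqrt(52974) = 230.1608 cm/s
Sprue area: A = Q / v = 58 / 230.1608 = 0.2520 cm^2

0.2520 cm^2


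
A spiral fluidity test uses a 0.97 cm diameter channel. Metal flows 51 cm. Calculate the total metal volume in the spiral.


Formula: V = pi * (d/2)^2 * L  (cylinder volume)
Radius = 0.97/2 = 0.485 cm
V = pi * 0.485^2 * 51 = 37.6880 cm^3

Answer: 37.6880 cm^3


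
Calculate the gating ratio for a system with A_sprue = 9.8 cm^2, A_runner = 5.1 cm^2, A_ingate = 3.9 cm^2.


Sprue:Runner:Ingate = 1 : 5.1/9.8 : 3.9/9.8 = 1:0.52:0.40


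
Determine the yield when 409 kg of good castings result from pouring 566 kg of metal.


Formula: Casting Yield = (W_good / W_total) * 100
Yield = (409 kg / 566 kg) * 100 = 72.2615%

72.2615%


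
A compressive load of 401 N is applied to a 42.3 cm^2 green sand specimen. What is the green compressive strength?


Formula: Compressive Strength = Force / Area
Strength = 401 N / 42.3 cm^2 = 9.4799 N/cm^2

Final answer: 9.4799 N/cm^2


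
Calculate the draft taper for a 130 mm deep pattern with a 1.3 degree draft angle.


Formula: taper = depth * tan(draft_angle)
tan(1.3 deg) = 0.0226932
taper = 130 mm * 0.0226932 = 2.9501 mm

Answer: 2.9501 mm


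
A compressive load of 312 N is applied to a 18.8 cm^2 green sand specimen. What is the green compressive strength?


Formula: Compressive Strength = Force / Area
Strength = 312 N / 18.8 cm^2 = 16.5957 N/cm^2

Answer: 16.5957 N/cm^2


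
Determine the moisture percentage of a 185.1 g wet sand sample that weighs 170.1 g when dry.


Formula: MC = (W_wet - W_dry) / W_wet * 100
Water mass = 185.1 - 170.1 = 15.0 g
MC = 15.0 / 185.1 * 100 = 8.1037%

Final answer: 8.1037%


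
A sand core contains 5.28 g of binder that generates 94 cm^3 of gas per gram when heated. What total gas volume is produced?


Formula: V_gas = W_binder * gas_evolution_rate
V = 5.28 g * 94 cm^3/g = 496.3200 cm^3


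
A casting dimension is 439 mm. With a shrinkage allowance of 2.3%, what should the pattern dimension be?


Formula: L_pattern = L_casting * (1 + shrinkage_rate/100)
Shrinkage factor = 1 + 2.3/100 = 1.023
L_pattern = 439 mm * 1.023 = 449.0970 mm

449.0970 mm


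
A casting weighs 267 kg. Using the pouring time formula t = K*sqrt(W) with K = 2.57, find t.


Formula: t = K * sqrt(W)
sqrt(W) = sqrt(267) = 16.34013
t = 2.57 * 16.34013 = 41.9941 s

Final answer: 41.9941 s


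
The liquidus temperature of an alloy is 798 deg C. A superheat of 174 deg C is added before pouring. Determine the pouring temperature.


Formula: T_pour = T_melt + Superheat
T_pour = 798 + 174 = 972 deg C

972 deg C


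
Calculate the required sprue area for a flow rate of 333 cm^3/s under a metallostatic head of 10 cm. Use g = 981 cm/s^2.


Formula: v = sqrt(2*g*h), A = Q/v
Velocity: v = sqrt(2 * 981 * 10) = sqrt(19620) = 140.0714 cm/s
Sprue area: A = Q / v = 333 / 140.0714 = 2.3774 cm^2

Answer: 2.3774 cm^2


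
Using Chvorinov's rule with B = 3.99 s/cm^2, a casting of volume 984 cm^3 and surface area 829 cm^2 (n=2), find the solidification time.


Formula: t_s = B * (V/A)^n  (Chvorinov's rule, n=2)
Modulus M = V/A = 984/829 = 1.186972 cm
M^2 = 1.186972^2 = 1.408903 cm^2
t_s = 3.99 * 1.408903 = 5.6215 s


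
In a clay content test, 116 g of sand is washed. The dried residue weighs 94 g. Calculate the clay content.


Formula: Clay% = (W_total - W_washed) / W_total * 100
Clay mass = 116 - 94 = 22 g
Clay% = 22 / 116 * 100 = 18.9655%

18.9655%


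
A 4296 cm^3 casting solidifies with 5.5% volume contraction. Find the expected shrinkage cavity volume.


Formula: V_shrink = V_casting * shrinkage_pct / 100
V_shrink = 4296 cm^3 * 5.5 / 100 = 236.2800 cm^3

236.2800 cm^3


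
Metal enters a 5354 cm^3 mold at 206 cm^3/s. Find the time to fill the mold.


Formula: t_fill = V_mold / Q_flow
t = 5354 cm^3 / 206 cm^3/s = 25.9903 s

25.9903 s


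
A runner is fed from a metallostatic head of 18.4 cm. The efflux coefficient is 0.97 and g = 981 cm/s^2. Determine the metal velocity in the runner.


Formula: v = Cd * sqrt(2 * g * h)  (Torricelli with discharge coefficient)
2*g*h = 2 * 981 * 18.4 = 36100.8 cm^2/s^2
sqrt(36100.8) = 190.00211 cm/s
v = 0.97 * 190.00211 = 184.3020 cm/s

Answer: 184.3020 cm/s


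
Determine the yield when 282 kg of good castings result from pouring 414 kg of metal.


Formula: Casting Yield = (W_good / W_total) * 100
Yield = (282 kg / 414 kg) * 100 = 68.1159%

Final answer: 68.1159%


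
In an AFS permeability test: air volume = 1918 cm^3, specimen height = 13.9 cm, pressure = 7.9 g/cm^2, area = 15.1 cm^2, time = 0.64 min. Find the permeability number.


Formula: Permeability Number P = (V * H) / (p * A * t)
Numerator: V * H = 1918 * 13.9 = 26660.2
Denominator: p * A * t = 7.9 * 15.1 * 0.64 = 76.3456
P = 26660.2 / 76.3456 = 349.2041

Answer: 349.2041


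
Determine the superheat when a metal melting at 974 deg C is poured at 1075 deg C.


Formula: Superheat = T_pour - T_melt
Superheat = 1075 - 974 = 101 deg C

Answer: 101 deg C


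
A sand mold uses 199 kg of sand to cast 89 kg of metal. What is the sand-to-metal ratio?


Formula: Sand-to-Metal Ratio = W_sand / W_metal
Ratio = 199 kg / 89 kg = 2.2360


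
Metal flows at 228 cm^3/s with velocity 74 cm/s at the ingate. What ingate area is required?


Formula: A_ingate = Q / v  (continuity equation)
A = 228 cm^3/s / 74 cm/s = 3.0811 cm^2


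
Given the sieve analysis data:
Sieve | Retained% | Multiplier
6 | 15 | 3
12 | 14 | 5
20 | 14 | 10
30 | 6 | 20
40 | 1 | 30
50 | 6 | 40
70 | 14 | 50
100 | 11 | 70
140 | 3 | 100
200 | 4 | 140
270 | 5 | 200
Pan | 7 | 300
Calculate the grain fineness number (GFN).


Formula: GFN = sum(pct * multiplier) / sum(pct)
sum(pct * multiplier) = 6075
sum(pct) = 100
GFN = 6075 / 100 = 60.75


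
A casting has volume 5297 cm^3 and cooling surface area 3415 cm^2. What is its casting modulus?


Formula: Casting Modulus M = V / A
M = 5297 cm^3 / 3415 cm^2 = 1.5511 cm

1.5511 cm


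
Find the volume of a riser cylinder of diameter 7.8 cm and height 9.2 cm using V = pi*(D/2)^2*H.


Formula: V = pi * (D/2)^2 * H  (cylinder volume)
Radius = D/2 = 7.8/2 = 3.9 cm
V = pi * 3.9^2 * 9.2 = 439.6093 cm^3

439.6093 cm^3


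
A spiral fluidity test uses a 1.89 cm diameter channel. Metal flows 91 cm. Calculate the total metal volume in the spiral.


Formula: V = pi * (d/2)^2 * L  (cylinder volume)
Radius = 1.89/2 = 0.945 cm
V = pi * 0.945^2 * 91 = 255.3024 cm^3

Final answer: 255.3024 cm^3


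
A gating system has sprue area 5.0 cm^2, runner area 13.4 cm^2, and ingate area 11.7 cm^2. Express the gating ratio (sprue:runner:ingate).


Sprue:Runner:Ingate = 1 : 13.4/5.0 : 11.7/5.0 = 1:2.68:2.34

Answer: 1:2.68:2.34


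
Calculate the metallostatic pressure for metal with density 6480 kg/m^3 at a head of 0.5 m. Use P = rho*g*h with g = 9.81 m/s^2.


Formula: P = rho * g * h
rho * g = 6480 * 9.81 = 63568.8 N/m^3
P = 63568.8 * 0.5 = 31784.4000 Pa

Answer: 31784.4000 Pa


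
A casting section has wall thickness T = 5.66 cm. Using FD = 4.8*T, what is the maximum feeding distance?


Formula: FD = 4.8 * T  (riser feeding-distance rule)
FD = 4.8 * 5.66 cm = 27.1680 cm


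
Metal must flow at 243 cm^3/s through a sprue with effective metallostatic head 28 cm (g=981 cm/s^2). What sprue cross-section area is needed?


Formula: v = sqrt(2*g*h), A = Q/v
Velocity: v = sqrt(2 * 981 * 28) = sqrt(54936) = 234.3843 cm/s
Sprue area: A = Q / v = 243 / 234.3843 = 1.0368 cm^2


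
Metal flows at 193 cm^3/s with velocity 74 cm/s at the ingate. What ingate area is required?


Formula: A_ingate = Q / v  (continuity equation)
A = 193 cm^3/s / 74 cm/s = 2.6081 cm^2


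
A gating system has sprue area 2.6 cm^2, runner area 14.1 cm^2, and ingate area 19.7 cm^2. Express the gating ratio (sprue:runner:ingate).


Sprue:Runner:Ingate = 1 : 14.1/2.6 : 19.7/2.6 = 1:5.42:7.58

Final answer: 1:5.42:7.58


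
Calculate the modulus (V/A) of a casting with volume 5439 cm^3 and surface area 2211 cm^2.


Formula: Casting Modulus M = V / A
M = 5439 cm^3 / 2211 cm^2 = 2.4600 cm

Answer: 2.4600 cm


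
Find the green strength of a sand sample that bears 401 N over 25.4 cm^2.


Formula: Compressive Strength = Force / Area
Strength = 401 N / 25.4 cm^2 = 15.7874 N/cm^2

Answer: 15.7874 N/cm^2


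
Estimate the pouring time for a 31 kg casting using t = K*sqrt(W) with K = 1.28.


Formula: t = K * sqrt(W)
sqrt(W) = sqrt(31) = 5.56776
t = 1.28 * 5.56776 = 7.1267 s

7.1267 s


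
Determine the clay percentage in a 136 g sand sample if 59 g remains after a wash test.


Formula: Clay% = (W_total - W_washed) / W_total * 100
Clay mass = 136 - 59 = 77 g
Clay% = 77 / 136 * 100 = 56.6176%

Final answer: 56.6176%


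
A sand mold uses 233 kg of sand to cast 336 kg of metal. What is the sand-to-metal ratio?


Formula: Sand-to-Metal Ratio = W_sand / W_metal
Ratio = 233 kg / 336 kg = 0.6935

Final answer: 0.6935


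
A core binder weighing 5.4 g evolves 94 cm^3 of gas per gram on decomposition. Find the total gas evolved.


Formula: V_gas = W_binder * gas_evolution_rate
V = 5.4 g * 94 cm^3/g = 507.6000 cm^3

507.6000 cm^3


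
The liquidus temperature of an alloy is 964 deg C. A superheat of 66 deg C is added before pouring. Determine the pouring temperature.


Formula: T_pour = T_melt + Superheat
T_pour = 964 + 66 = 1030 deg C

Final answer: 1030 deg C


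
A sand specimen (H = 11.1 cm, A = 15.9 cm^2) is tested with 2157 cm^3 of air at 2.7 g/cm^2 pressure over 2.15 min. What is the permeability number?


Formula: Permeability Number P = (V * H) / (p * A * t)
Numerator: V * H = 2157 * 11.1 = 23942.7
Denominator: p * A * t = 2.7 * 15.9 * 2.15 = 92.2995
P = 23942.7 / 92.2995 = 259.4023


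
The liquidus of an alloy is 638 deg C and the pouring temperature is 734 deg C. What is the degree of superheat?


Formula: Superheat = T_pour - T_melt
Superheat = 734 - 638 = 96 deg C

Final answer: 96 deg C


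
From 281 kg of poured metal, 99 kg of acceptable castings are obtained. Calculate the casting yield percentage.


Formula: Casting Yield = (W_good / W_total) * 100
Yield = (99 kg / 281 kg) * 100 = 35.2313%

35.2313%


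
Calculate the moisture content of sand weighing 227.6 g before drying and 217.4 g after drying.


Formula: MC = (W_wet - W_dry) / W_wet * 100
Water mass = 227.6 - 217.4 = 10.2 g
MC = 10.2 / 227.6 * 100 = 4.4815%

4.4815%


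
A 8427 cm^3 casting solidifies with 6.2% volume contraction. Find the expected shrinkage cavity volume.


Formula: V_shrink = V_casting * shrinkage_pct / 100
V_shrink = 8427 cm^3 * 6.2 / 100 = 522.4740 cm^3

Answer: 522.4740 cm^3


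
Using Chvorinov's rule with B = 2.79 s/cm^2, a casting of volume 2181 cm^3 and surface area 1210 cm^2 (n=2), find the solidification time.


Formula: t_s = B * (V/A)^n  (Chvorinov's rule, n=2)
Modulus M = V/A = 2181/1210 = 1.802479 cm
M^2 = 1.802479^2 = 3.248931 cm^2
t_s = 2.79 * 3.248931 = 9.0645 s


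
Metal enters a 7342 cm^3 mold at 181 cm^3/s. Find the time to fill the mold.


Formula: t_fill = V_mold / Q_flow
t = 7342 cm^3 / 181 cm^3/s = 40.5635 s

40.5635 s


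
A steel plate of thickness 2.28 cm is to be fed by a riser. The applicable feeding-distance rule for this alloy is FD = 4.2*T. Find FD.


Formula: FD = 4.2 * T  (riser feeding-distance rule)
FD = 4.2 * 2.28 cm = 9.5760 cm

Answer: 9.5760 cm


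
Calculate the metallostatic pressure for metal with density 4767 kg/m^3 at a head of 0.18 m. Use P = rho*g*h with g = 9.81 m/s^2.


Formula: P = rho * g * h
rho * g = 4767 * 9.81 = 46764.27 N/m^3
P = 46764.27 * 0.18 = 8417.5686 Pa

8417.5686 Pa


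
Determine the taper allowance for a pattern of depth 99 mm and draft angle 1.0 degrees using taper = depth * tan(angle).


Formula: taper = depth * tan(draft_angle)
tan(1.0 deg) = 0.0174551
taper = 99 mm * 0.0174551 = 1.7281 mm


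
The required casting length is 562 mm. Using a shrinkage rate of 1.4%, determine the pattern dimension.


Formula: L_pattern = L_casting * (1 + shrinkage_rate/100)
Shrinkage factor = 1 + 1.4/100 = 1.014
L_pattern = 562 mm * 1.014 = 569.8680 mm


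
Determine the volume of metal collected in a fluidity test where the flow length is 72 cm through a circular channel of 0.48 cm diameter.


Formula: V = pi * (d/2)^2 * L  (cylinder volume)
Radius = 0.48/2 = 0.24 cm
V = pi * 0.24^2 * 72 = 13.0288 cm^3

13.0288 cm^3


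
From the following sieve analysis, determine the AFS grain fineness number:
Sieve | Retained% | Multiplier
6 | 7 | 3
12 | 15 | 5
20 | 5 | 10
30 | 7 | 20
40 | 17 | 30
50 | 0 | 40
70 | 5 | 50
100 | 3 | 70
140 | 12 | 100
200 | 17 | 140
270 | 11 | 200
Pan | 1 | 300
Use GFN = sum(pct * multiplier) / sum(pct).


Formula: GFN = sum(pct * multiplier) / sum(pct)
sum(pct * multiplier) = 7336
sum(pct) = 100
GFN = 7336 / 100 = 73.36

73.36


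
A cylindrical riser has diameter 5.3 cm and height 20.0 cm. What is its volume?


Formula: V = pi * (D/2)^2 * H  (cylinder volume)
Radius = D/2 = 5.3/2 = 2.65 cm
V = pi * 2.65^2 * 20.0 = 441.2367 cm^3

441.2367 cm^3


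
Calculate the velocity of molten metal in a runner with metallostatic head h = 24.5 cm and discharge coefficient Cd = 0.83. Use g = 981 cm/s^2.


Formula: v = Cd * sqrt(2 * g * h)  (Torricelli with discharge coefficient)
2*g*h = 2 * 981 * 24.5 = 48069.0 cm^2/s^2
sqrt(48069.0) = 219.24644 cm/s
v = 0.83 * 219.24644 = 181.9745 cm/s


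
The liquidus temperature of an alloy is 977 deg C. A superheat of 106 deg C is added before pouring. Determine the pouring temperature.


Formula: T_pour = T_melt + Superheat
T_pour = 977 + 106 = 1083 deg C

Final answer: 1083 deg C


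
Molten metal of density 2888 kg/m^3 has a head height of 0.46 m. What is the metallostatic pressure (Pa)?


Formula: P = rho * g * h
rho * g = 2888 * 9.81 = 28331.28 N/m^3
P = 28331.28 * 0.46 = 13032.3888 Pa

Answer: 13032.3888 Pa


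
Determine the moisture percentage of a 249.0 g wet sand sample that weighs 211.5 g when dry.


Formula: MC = (W_wet - W_dry) / W_wet * 100
Water mass = 249.0 - 211.5 = 37.5 g
MC = 37.5 / 249.0 * 100 = 15.0602%

Answer: 15.0602%


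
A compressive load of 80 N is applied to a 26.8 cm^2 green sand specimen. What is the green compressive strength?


Formula: Compressive Strength = Force / Area
Strength = 80 N / 26.8 cm^2 = 2.9851 N/cm^2

Final answer: 2.9851 N/cm^2


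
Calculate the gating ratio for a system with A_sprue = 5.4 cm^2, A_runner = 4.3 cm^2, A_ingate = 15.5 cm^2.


Sprue:Runner:Ingate = 1 : 4.3/5.4 : 15.5/5.4 = 1:0.80:2.87

Answer: 1:0.80:2.87


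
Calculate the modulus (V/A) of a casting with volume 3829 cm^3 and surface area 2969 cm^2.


Formula: Casting Modulus M = V / A
M = 3829 cm^3 / 2969 cm^2 = 1.2897 cm


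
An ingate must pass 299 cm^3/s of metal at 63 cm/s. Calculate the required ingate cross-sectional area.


Formula: A_ingate = Q / v  (continuity equation)
A = 299 cm^3/s / 63 cm/s = 4.7460 cm^2

Answer: 4.7460 cm^2


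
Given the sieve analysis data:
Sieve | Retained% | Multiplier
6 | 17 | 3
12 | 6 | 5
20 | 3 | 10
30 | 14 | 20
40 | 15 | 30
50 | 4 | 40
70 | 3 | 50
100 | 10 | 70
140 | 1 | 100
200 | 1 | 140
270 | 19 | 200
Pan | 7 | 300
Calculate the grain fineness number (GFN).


Formula: GFN = sum(pct * multiplier) / sum(pct)
sum(pct * multiplier) = 7991
sum(pct) = 100
GFN = 7991 / 100 = 79.91

Answer: 79.91


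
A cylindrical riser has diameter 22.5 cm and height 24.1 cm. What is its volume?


Formula: V = pi * (D/2)^2 * H  (cylinder volume)
Radius = D/2 = 22.5/2 = 11.25 cm
V = pi * 11.25^2 * 24.1 = 9582.3485 cm^3


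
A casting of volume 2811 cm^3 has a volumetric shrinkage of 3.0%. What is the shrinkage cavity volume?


Formula: V_shrink = V_casting * shrinkage_pct / 100
V_shrink = 2811 cm^3 * 3.0 / 100 = 84.3300 cm^3

Final answer: 84.3300 cm^3


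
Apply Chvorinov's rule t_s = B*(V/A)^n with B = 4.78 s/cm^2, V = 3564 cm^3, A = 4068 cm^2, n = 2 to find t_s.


Formula: t_s = B * (V/A)^n  (Chvorinov's rule, n=2)
Modulus M = V/A = 3564/4068 = 0.876106 cm
M^2 = 0.876106^2 = 0.767562 cm^2
t_s = 4.78 * 0.767562 = 3.6689 s

3.6689 s


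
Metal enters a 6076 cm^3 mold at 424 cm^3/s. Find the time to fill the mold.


Formula: t_fill = V_mold / Q_flow
t = 6076 cm^3 / 424 cm^3/s = 14.3302 s

14.3302 s


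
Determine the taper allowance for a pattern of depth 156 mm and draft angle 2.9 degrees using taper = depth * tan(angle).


Formula: taper = depth * tan(draft_angle)
tan(2.9 deg) = 0.0506578
taper = 156 mm * 0.0506578 = 7.9026 mm


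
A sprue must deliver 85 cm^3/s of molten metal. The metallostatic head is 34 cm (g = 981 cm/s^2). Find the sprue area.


Formula: v = sqrt(2*g*h), A = Q/v
Velocity: v = sqrt(2 * 981 * 34) = sqrt(66708) = 258.2789 cm/s
Sprue area: A = Q / v = 85 / 258.2789 = 0.3291 cm^2

Final answer: 0.3291 cm^2


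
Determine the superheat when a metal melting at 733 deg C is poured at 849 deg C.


Formula: Superheat = T_pour - T_melt
Superheat = 849 - 733 = 116 deg C


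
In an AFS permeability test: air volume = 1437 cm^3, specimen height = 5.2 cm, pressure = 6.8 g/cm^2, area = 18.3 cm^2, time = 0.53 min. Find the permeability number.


Formula: Permeability Number P = (V * H) / (p * A * t)
Numerator: V * H = 1437 * 5.2 = 7472.4
Denominator: p * A * t = 6.8 * 18.3 * 0.53 = 65.9532
P = 7472.4 / 65.9532 = 113.2985

Final answer: 113.2985


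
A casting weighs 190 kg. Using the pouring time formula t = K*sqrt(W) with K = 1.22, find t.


Formula: t = K * sqrt(W)
sqrt(W) = sqrt(190) = 13.78405
t = 1.22 * 13.78405 = 16.8165 s

Answer: 16.8165 s


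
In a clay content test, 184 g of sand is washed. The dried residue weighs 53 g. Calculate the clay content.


Formula: Clay% = (W_total - W_washed) / W_total * 100
Clay mass = 184 - 53 = 131 g
Clay% = 131 / 184 * 100 = 71.1957%

Final answer: 71.1957%


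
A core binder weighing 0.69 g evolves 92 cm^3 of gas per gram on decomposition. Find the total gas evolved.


Formula: V_gas = W_binder * gas_evolution_rate
V = 0.69 g * 92 cm^3/g = 63.4800 cm^3


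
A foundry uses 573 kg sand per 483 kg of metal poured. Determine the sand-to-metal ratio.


Formula: Sand-to-Metal Ratio = W_sand / W_metal
Ratio = 573 kg / 483 kg = 1.1863


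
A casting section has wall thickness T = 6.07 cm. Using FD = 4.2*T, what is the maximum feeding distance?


Formula: FD = 4.2 * T  (riser feeding-distance rule)
FD = 4.2 * 6.07 cm = 25.4940 cm

25.4940 cm


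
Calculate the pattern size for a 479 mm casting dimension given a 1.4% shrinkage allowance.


Formula: L_pattern = L_casting * (1 + shrinkage_rate/100)
Shrinkage factor = 1 + 1.4/100 = 1.014
L_pattern = 479 mm * 1.014 = 485.7060 mm

Answer: 485.7060 mm


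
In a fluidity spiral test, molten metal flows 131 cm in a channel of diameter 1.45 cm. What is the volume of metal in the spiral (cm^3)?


Formula: V = pi * (d/2)^2 * L  (cylinder volume)
Radius = 1.45/2 = 0.725 cm
V = pi * 0.725^2 * 131 = 216.3203 cm^3

Final answer: 216.3203 cm^3


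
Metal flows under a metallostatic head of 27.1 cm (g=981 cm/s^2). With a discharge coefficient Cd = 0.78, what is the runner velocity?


Formula: v = Cd * sqrt(2 * g * h)  (Torricelli with discharge coefficient)
2*g*h = 2 * 981 * 27.1 = 53170.2 cm^2/s^2
sqrt(53170.2) = 230.58664 cm/s
v = 0.78 * 230.58664 = 179.8576 cm/s

179.8576 cm/s


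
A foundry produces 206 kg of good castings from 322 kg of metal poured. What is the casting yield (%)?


Formula: Casting Yield = (W_good / W_total) * 100
Yield = (206 kg / 322 kg) * 100 = 63.9752%

Answer: 63.9752%


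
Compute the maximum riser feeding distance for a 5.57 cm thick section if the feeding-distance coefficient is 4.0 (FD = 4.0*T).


Formula: FD = 4.0 * T  (riser feeding-distance rule)
FD = 4.0 * 5.57 cm = 22.2800 cm

Answer: 22.2800 cm


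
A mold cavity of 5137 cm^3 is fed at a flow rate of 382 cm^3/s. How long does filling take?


Formula: t_fill = V_mold / Q_flow
t = 5137 cm^3 / 382 cm^3/s = 13.4476 s

Final answer: 13.4476 s


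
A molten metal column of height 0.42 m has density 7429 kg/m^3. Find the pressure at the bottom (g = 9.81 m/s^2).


Formula: P = rho * g * h
rho * g = 7429 * 9.81 = 72878.49 N/m^3
P = 72878.49 * 0.42 = 30608.9658 Pa


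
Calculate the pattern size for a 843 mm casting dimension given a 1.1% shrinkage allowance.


Formula: L_pattern = L_casting * (1 + shrinkage_rate/100)
Shrinkage factor = 1 + 1.1/100 = 1.011
L_pattern = 843 mm * 1.011 = 852.2730 mm

Final answer: 852.2730 mm


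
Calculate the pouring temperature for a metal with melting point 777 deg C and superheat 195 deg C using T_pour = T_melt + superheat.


Formula: T_pour = T_melt + Superheat
T_pour = 777 + 195 = 972 deg C


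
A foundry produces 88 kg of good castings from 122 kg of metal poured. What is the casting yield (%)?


Formula: Casting Yield = (W_good / W_total) * 100
Yield = (88 kg / 122 kg) * 100 = 72.1311%

Final answer: 72.1311%


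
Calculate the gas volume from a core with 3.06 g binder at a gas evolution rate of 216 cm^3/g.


Formula: V_gas = W_binder * gas_evolution_rate
V = 3.06 g * 216 cm^3/g = 660.9600 cm^3


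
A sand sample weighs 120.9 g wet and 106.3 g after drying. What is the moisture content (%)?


Formula: MC = (W_wet - W_dry) / W_wet * 100
Water mass = 120.9 - 106.3 = 14.6 g
MC = 14.6 / 120.9 * 100 = 12.0761%

Answer: 12.0761%


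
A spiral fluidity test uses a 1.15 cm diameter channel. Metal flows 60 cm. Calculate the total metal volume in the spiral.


Formula: V = pi * (d/2)^2 * L  (cylinder volume)
Radius = 1.15/2 = 0.575 cm
V = pi * 0.575^2 * 60 = 62.3213 cm^3

Answer: 62.3213 cm^3


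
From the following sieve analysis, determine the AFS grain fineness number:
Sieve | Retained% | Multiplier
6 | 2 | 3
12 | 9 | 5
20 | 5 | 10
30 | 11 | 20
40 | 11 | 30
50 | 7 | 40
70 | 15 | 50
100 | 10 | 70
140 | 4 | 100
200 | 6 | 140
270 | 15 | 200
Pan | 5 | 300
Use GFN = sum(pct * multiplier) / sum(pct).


Formula: GFN = sum(pct * multiplier) / sum(pct)
sum(pct * multiplier) = 8121
sum(pct) = 100
GFN = 8121 / 100 = 81.21

Answer: 81.21


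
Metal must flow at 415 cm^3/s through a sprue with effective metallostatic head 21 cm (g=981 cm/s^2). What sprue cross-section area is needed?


Formula: v = sqrt(2*g*h), A = Q/v
Velocity: v = sqrt(2 * 981 * 21) = sqrt(41202) = 202.9828 cm/s
Sprue area: A = Q / v = 415 / 202.9828 = 2.0445 cm^2


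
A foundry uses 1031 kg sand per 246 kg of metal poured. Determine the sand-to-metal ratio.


Formula: Sand-to-Metal Ratio = W_sand / W_metal
Ratio = 1031 kg / 246 kg = 4.1911

Answer: 4.1911


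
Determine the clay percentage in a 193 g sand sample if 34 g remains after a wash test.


Formula: Clay% = (W_total - W_washed) / W_total * 100
Clay mass = 193 - 34 = 159 g
Clay% = 159 / 193 * 100 = 82.3834%

82.3834%


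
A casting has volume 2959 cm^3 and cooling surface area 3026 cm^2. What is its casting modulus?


Formula: Casting Modulus M = V / A
M = 2959 cm^3 / 3026 cm^2 = 0.9779 cm

Final answer: 0.9779 cm


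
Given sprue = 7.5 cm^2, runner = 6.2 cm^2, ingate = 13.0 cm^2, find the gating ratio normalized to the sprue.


Sprue:Runner:Ingate = 1 : 6.2/7.5 : 13.0/7.5 = 1:0.83:1.73

Answer: 1:0.83:1.73


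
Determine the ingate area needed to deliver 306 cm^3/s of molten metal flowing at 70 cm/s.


Formula: A_ingate = Q / v  (continuity equation)
A = 306 cm^3/s / 70 cm/s = 4.3714 cm^2

Answer: 4.3714 cm^2


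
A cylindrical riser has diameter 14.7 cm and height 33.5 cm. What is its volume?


Formula: V = pi * (D/2)^2 * H  (cylinder volume)
Radius = D/2 = 14.7/2 = 7.35 cm
V = pi * 7.35^2 * 33.5 = 5685.5091 cm^3

Answer: 5685.5091 cm^3


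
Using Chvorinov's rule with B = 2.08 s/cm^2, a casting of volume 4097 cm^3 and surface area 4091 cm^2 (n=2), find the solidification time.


Formula: t_s = B * (V/A)^n  (Chvorinov's rule, n=2)
Modulus M = V/A = 4097/4091 = 1.001467 cm
M^2 = 1.001467^2 = 1.002936 cm^2
t_s = 2.08 * 1.002936 = 2.0861 s


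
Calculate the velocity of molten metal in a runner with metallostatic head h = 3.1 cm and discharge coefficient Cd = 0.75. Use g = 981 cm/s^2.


Formula: v = Cd * sqrt(2 * g * h)  (Torricelli with discharge coefficient)
2*g*h = 2 * 981 * 3.1 = 6082.2 cm^2/s^2
sqrt(6082.2) = 77.98846 cm/s
v = 0.75 * 77.98846 = 58.4913 cm/s

58.4913 cm/s


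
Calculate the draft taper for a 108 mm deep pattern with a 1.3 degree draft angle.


Formula: taper = depth * tan(draft_angle)
tan(1.3 deg) = 0.0226932
taper = 108 mm * 0.0226932 = 2.4509 mm

Answer: 2.4509 mm


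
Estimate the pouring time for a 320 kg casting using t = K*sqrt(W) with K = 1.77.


Formula: t = K * sqrt(W)
sqrt(W) = sqrt(320) = 17.88854
t = 1.77 * 17.88854 = 31.6627 s


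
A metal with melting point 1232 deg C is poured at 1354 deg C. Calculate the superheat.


Formula: Superheat = T_pour - T_melt
Superheat = 1354 - 1232 = 122 deg C

122 deg C


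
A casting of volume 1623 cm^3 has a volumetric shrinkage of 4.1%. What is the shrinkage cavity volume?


Formula: V_shrink = V_casting * shrinkage_pct / 100
V_shrink = 1623 cm^3 * 4.1 / 100 = 66.5430 cm^3

Answer: 66.5430 cm^3


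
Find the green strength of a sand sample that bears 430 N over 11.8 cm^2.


Formula: Compressive Strength = Force / Area
Strength = 430 N / 11.8 cm^2 = 36.4407 N/cm^2

Final answer: 36.4407 N/cm^2


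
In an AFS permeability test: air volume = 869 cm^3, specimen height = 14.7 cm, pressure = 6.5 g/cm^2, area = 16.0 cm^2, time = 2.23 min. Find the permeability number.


Formula: Permeability Number P = (V * H) / (p * A * t)
Numerator: V * H = 869 * 14.7 = 12774.3
Denominator: p * A * t = 6.5 * 16.0 * 2.23 = 231.92
P = 12774.3 / 231.92 = 55.0806

55.0806


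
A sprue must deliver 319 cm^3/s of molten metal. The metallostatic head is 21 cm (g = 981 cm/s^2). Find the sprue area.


Formula: v = sqrt(2*g*h), A = Q/v
Velocity: v = sqrt(2 * 981 * 21) = sqrt(41202) = 202.9828 cm/s
Sprue area: A = Q / v = 319 / 202.9828 = 1.5716 cm^2

Answer: 1.5716 cm^2


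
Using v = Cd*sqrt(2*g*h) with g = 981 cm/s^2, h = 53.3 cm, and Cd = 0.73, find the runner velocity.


Formula: v = Cd * sqrt(2 * g * h)  (Torricelli with discharge coefficient)
2*g*h = 2 * 981 * 53.3 = 104574.6 cm^2/s^2
sqrt(104574.6) = 323.37996 cm/s
v = 0.73 * 323.37996 = 236.0674 cm/s

236.0674 cm/s


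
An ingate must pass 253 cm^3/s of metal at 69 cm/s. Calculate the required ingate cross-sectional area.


Formula: A_ingate = Q / v  (continuity equation)
A = 253 cm^3/s / 69 cm/s = 3.6667 cm^2

3.6667 cm^2


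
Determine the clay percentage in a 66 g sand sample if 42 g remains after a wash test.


Formula: Clay% = (W_total - W_washed) / W_total * 100
Clay mass = 66 - 42 = 24 g
Clay% = 24 / 66 * 100 = 36.3636%

Final answer: 36.3636%


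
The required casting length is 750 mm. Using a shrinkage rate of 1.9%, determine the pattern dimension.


Formula: L_pattern = L_casting * (1 + shrinkage_rate/100)
Shrinkage factor = 1 + 1.9/100 = 1.019
L_pattern = 750 mm * 1.019 = 764.2500 mm

764.2500 mm


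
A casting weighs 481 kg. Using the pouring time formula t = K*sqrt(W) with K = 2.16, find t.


Formula: t = K * sqrt(W)
sqrt(W) = sqrt(481) = 21.93171
t = 2.16 * 21.93171 = 47.3725 s

47.3725 s


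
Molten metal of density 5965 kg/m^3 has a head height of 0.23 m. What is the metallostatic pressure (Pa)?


Formula: P = rho * g * h
rho * g = 5965 * 9.81 = 58516.65 N/m^3
P = 58516.65 * 0.23 = 13458.8295 Pa

Final answer: 13458.8295 Pa


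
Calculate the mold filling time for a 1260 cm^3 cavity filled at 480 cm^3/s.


Formula: t_fill = V_mold / Q_flow
t = 1260 cm^3 / 480 cm^3/s = 2.6250 s

Answer: 2.6250 s


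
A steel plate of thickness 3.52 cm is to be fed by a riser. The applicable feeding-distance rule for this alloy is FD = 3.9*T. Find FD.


Formula: FD = 3.9 * T  (riser feeding-distance rule)
FD = 3.9 * 3.52 cm = 13.7280 cm

Answer: 13.7280 cm


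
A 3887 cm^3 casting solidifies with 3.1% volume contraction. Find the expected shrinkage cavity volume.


Formula: V_shrink = V_casting * shrinkage_pct / 100
V_shrink = 3887 cm^3 * 3.1 / 100 = 120.4970 cm^3

120.4970 cm^3


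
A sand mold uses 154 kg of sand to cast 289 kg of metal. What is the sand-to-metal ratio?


Formula: Sand-to-Metal Ratio = W_sand / W_metal
Ratio = 154 kg / 289 kg = 0.5329

Final answer: 0.5329


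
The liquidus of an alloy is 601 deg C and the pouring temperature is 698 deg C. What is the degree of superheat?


Formula: Superheat = T_pour - T_melt
Superheat = 698 - 601 = 97 deg C


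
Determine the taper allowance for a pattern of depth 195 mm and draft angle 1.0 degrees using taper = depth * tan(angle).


Formula: taper = depth * tan(draft_angle)
tan(1.0 deg) = 0.0174551
taper = 195 mm * 0.0174551 = 3.4037 mm

Answer: 3.4037 mm
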